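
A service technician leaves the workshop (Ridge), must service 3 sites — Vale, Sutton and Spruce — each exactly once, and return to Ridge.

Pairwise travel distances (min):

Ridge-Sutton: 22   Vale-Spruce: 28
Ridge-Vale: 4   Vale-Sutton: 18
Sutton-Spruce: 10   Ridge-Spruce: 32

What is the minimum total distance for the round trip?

Ridge→Vale→Sutton→Spruce→Ridge: 4+18+10+32 = 64
Ridge→Vale→Spruce→Sutton→Ridge: 4+28+10+22 = 64
Ridge→Sutton→Vale→Spruce→Ridge: 22+18+28+32 = 100
The minimum is 64.
One optimal route: Ridge → Vale → Sutton → Spruce → Ridge (or its reverse).

Minimum total distance: 64 min.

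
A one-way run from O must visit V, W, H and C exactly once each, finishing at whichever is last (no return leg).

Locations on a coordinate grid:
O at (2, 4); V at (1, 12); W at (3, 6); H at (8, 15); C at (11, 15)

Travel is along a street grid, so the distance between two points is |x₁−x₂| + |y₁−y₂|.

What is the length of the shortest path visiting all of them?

24 — the minimum one-way total.

There are 4! = 24 possible orderings.
O → V → W → H → C: 9+8+14+3 = 34
O → V → W → C → H: 9+8+17+3 = 37
O → V → H → W → C: 9+10+14+17 = 50
O → V → H → C → W: 9+10+3+17 = 39
O → V → C → W → H: 9+13+17+14 = 53
O → V → C → H → W: 9+13+3+14 = 39
O → W → V → H → C: 3+8+10+3 = 24
O → W → V → C → H: 3+8+13+3 = 27
O → W → H → V → C: 3+14+10+13 = 40
O → W → H → C → V: 3+14+3+13 = 33
O → W → C → V → H: 3+17+13+10 = 43
O → W → C → H → V: 3+17+3+10 = 33
O → H → V → W → C: 17+10+8+17 = 52
O → H → V → C → W: 17+10+13+17 = 57
… (10 more)
The minimum is 24.
One shortest path: O → W → V → H → C.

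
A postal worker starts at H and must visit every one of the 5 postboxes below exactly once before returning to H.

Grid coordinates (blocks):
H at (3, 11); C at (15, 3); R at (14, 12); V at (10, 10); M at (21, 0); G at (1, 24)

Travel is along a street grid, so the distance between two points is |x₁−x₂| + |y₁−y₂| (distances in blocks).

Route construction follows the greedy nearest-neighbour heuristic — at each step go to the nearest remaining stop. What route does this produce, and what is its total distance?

Total distance 92 blocks via the nearest-neighbour route H → V → R → C → M → G → H.

At H the remaining stops are V 8, R 12, G 15, C 20, M 29; go to V.
At V the remaining stops are R 6, C 12, M 21, G 23; go to R.
At R the remaining stops are C 10, M 19, G 25; go to C.
At C the remaining stops are M 9, G 35; go to M.
At M the remaining stops are G 44; go to G.
Return G→H: 15.
Total = 8 + 6 + 10 + 9 + 44 + 15 = 92.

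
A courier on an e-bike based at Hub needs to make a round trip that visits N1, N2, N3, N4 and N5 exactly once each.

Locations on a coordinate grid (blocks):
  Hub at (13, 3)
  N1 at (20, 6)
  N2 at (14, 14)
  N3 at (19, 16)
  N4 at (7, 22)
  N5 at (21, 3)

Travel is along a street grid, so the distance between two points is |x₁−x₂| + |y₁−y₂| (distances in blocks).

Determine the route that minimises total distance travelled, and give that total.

Hub-N1-N2-N3-N4-N5-Hub: 10+14+7+18+33+8 = 90
Hub-N1-N2-N3-N5-N4-Hub: 10+14+7+15+33+25 = 104
Hub-N1-N2-N4-N3-N5-Hub: 10+14+15+18+15+8 = 80
Hub-N1-N2-N4-N5-N3-Hub: 10+14+15+33+15+19 = 106
Hub-N1-N2-N5-N3-N4-Hub: 10+14+18+15+18+25 = 100
Hub-N1-N2-N5-N4-N3-Hub: 10+14+18+33+18+19 = 112
Hub-N1-N3-N2-N4-N5-Hub: 10+11+7+15+33+8 = 84
Hub-N1-N3-N2-N5-N4-Hub: 10+11+7+18+33+25 = 104
Hub-N1-N3-N4-N2-N5-Hub: 10+11+18+15+18+8 = 80
Hub-N1-N3-N4-N5-N2-Hub: 10+11+18+33+18+12 = 102
Hub-N1-N3-N5-N2-N4-Hub: 10+11+15+18+15+25 = 94
Hub-N1-N3-N5-N4-N2-Hub: 10+11+15+33+15+12 = 96
Hub-N1-N4-N2-N3-N5-Hub: 10+29+15+7+15+8 = 84
Hub-N1-N4-N2-N5-N3-Hub: 10+29+15+18+15+19 = 106
… (46 more)
Hub-N2-N4-N3-N1-N5-Hub: 12+15+18+11+4+8 = 68  ← best
The minimum is 68.
One optimal route: Hub → N2 → N4 → N3 → N1 → N5 → Hub (or its reverse).

Minimum total distance: 68 blocks.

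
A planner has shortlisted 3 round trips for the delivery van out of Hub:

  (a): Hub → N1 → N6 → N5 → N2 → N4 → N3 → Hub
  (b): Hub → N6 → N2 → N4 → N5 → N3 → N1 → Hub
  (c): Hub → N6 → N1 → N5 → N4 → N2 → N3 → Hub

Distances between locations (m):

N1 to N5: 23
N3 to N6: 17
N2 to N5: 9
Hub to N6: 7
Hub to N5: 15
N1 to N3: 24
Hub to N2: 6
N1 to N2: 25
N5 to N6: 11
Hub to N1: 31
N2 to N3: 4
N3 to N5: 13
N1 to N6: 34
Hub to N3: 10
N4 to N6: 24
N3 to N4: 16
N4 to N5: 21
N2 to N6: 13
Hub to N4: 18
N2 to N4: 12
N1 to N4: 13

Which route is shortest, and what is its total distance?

111 m — (c) is the shortest.

(a): 31 + 34 + 11 + 9 + 12 + 16 + 10 = 123
(b): 7 + 13 + 12 + 21 + 13 + 24 + 31 = 121
(c): 7 + 34 + 23 + 21 + 12 + 4 + 10 = 111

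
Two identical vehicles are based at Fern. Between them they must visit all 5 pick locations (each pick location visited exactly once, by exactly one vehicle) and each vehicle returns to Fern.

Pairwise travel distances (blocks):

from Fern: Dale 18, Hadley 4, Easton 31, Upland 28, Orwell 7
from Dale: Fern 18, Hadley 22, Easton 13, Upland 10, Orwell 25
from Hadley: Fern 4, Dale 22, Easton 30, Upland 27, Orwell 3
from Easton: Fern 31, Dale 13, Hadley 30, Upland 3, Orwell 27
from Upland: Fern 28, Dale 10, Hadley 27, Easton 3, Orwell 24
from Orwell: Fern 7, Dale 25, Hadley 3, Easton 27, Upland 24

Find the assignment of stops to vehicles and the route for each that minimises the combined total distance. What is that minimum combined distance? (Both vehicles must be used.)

Try each way of splitting the stops between the two vehicles (each non-empty) and, for each split, find the best tour for each vehicle:
  {Dale} + {Hadley, Easton, Upland, Orwell}: 36 + 65 = 101
  {Hadley} + {Dale, Easton, Upland, Orwell}: 8 + 65 = 73
  {Dale, Hadley} + {Easton, Upland, Orwell}: 44 + 65 = 109
  {Easton} + {Dale, Hadley, Upland, Orwell}: 62 + 59 = 121
  {Dale, Easton} + {Hadley, Upland, Orwell}: 62 + 59 = 121
  {Hadley, Easton} + {Dale, Upland, Orwell}: 65 + 59 = 124
  … (15 splits in total)
Best: vehicle 1 Fern → Hadley → Fern = 8; vehicle 2 Fern → Dale → Easton → Upland → Orwell → Fern = 65; combined 73.

73 blocks — the smallest possible combined total.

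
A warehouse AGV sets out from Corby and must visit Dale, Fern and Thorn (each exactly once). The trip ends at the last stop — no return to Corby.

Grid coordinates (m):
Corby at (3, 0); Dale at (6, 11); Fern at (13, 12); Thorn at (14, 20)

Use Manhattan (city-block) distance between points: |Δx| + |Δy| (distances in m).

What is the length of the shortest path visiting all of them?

31 m — the minimum one-way total.

There are 3! = 6 possible orderings.
Corby → Dale → Fern → Thorn: 14+8+9 = 31
Corby → Dale → Thorn → Fern: 14+17+9 = 40
Corby → Fern → Dale → Thorn: 22+8+17 = 47
Corby → Fern → Thorn → Dale: 22+9+17 = 48
Corby → Thorn → Dale → Fern: 31+17+8 = 56
Corby → Thorn → Fern → Dale: 31+9+8 = 48
The minimum is 31.
One shortest path: Corby → Dale → Fern → Thorn.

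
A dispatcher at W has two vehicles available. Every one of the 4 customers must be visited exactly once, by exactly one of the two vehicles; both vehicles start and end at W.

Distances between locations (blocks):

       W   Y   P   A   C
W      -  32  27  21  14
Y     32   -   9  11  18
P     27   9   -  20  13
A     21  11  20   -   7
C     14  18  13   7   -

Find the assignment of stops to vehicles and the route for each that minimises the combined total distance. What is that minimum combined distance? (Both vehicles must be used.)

Minimum combined distance: 96 blocks.

There are 2^3 − 1 = 7 ways to divide the 4 stops into two non-empty groups. For each, the best each vehicle can do is its own shortest tour through its group:
  {Y} + {P, A, C}: 64 + 68 = 132
  {P} + {Y, A, C}: 54 + 64 = 118
  {Y, P} + {A, C}: 68 + 42 = 110
  {A} + {Y, P, C}: 42 + 68 = 110
  {Y, A} + {P, C}: 64 + 54 = 118
  {P, A} + {Y, C}: 68 + 64 = 132
  … (7 splits in total)
  {Y, P, A} + {C}: 68 + 28 = 96  ← best
Best: vehicle 1 W → P → Y → A → W = 68; vehicle 2 W → C → W = 28; combined 96.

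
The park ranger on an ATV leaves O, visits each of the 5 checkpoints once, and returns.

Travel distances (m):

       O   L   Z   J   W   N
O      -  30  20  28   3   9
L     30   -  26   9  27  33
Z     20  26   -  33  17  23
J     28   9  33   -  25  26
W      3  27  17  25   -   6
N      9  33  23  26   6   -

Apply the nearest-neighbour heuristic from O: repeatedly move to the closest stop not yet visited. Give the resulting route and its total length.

From O: distances to unvisited — W=3, N=9, Z=20, J=28, L=30. Nearest is W (3).
From W: distances to unvisited — N=6, Z=17, J=25, L=27. Nearest is N (6).
From N: distances to unvisited — Z=23, J=26, L=33. Nearest is Z (23).
From Z: distances to unvisited — L=26, J=33. Nearest is L (26).
From L: distances to unvisited — J=9. Nearest is J (9).
Return J→O: 28.
Total = 3 + 6 + 23 + 26 + 9 + 28 = 95.

95 m along O → W → N → Z → L → J → O.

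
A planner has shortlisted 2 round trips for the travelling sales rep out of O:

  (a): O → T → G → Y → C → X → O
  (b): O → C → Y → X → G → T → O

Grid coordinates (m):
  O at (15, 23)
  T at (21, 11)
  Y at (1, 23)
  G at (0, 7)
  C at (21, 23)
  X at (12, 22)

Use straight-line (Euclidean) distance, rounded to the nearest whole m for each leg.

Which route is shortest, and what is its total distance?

82 m — (a) is the shortest.

(a): 13 + 21 + 16 + 20 + 9 + 3 = 82
(b): 6 + 20 + 11 + 19 + 21 + 13 = 90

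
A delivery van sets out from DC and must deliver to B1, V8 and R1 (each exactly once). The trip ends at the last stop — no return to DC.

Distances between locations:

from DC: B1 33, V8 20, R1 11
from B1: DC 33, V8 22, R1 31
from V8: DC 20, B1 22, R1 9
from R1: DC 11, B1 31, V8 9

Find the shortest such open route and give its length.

42 — the minimum one-way total.

There are 3! = 6 possible orderings.
DC - B1 - V8 - R1: 33+22+9 = 64
DC - B1 - R1 - V8: 33+31+9 = 73
DC - V8 - B1 - R1: 20+22+31 = 73
DC - V8 - R1 - B1: 20+9+31 = 60
DC - R1 - B1 - V8: 11+31+22 = 64
DC - R1 - V8 - B1: 11+9+22 = 42
The minimum is 42.
One shortest path: DC → R1 → V8 → B1.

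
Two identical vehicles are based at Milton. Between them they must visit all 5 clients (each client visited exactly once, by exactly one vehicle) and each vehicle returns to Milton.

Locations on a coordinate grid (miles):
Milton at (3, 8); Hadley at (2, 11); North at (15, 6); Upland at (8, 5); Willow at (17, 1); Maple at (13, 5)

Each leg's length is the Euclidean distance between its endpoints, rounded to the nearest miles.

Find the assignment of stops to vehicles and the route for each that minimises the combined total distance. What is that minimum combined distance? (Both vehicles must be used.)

Check every non-empty split of the stops between the two vehicles; for each half take its own optimal tour:
  {Hadley} + {North, Upland, Willow, Maple}: 6 + 33 = 39
  {North} + {Hadley, Upland, Willow, Maple}: 24 + 37 = 61
  {Hadley, North} + {Upland, Willow, Maple}: 29 + 32 = 61
  {Upland} + {Hadley, North, Willow, Maple}: 12 + 38 = 50
  {Hadley, Upland} + {North, Willow, Maple}: 17 + 33 = 50
  {North, Upland} + {Hadley, Willow, Maple}: 25 + 37 = 62
  … (15 splits in total)
Best: vehicle 1 Milton → Hadley → Milton = 6; vehicle 2 Milton → Upland → Willow → North → Maple → Milton = 33; combined 39.

Minimum combined distance: 39 miles.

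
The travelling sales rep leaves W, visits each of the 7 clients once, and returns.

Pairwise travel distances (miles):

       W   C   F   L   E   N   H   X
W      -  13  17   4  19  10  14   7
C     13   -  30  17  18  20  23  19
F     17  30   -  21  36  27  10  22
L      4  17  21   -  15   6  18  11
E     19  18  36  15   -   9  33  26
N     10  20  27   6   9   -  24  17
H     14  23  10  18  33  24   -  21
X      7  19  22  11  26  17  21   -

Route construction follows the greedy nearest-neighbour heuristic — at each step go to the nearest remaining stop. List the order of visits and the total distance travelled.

At W the remaining stops are L 4, X 7, N 10, C 13, H 14, F 17, E 19; go to L.
At L the remaining stops are N 6, X 11, E 15, C 17, H 18, F 21; go to N.
At N the remaining stops are E 9, X 17, C 20, H 24, F 27; go to E.
At E the remaining stops are C 18, X 26, H 33, F 36; go to C.
At C the remaining stops are X 19, H 23, F 30; go to X.
At X the remaining stops are H 21, F 22; go to H.
At H the remaining stops are F 10; go to F.
Return F→W: 17.
Total = 4 + 6 + 9 + 18 + 19 + 21 + 10 + 17 = 104.

104 miles along W → L → N → E → C → X → H → F → W.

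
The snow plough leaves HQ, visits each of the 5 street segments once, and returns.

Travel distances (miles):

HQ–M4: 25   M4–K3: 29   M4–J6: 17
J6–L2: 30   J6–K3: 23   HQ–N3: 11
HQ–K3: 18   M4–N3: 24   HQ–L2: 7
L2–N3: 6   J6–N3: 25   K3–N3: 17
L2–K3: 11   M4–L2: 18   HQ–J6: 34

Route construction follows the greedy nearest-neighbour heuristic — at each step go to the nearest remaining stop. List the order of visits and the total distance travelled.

95 miles along HQ → L2 → N3 → K3 → J6 → M4 → HQ.

At HQ the remaining stops are L2 7, N3 11, K3 18, M4 25, J6 34; go to L2.
At L2 the remaining stops are N3 6, K3 11, M4 18, J6 30; go to N3.
At N3 the remaining stops are K3 17, M4 24, J6 25; go to K3.
At K3 the remaining stops are J6 23, M4 29; go to J6.
At J6 the remaining stops are M4 17; go to M4.
Return M4→HQ: 25.
Total = 7 + 6 + 17 + 23 + 17 + 25 = 95.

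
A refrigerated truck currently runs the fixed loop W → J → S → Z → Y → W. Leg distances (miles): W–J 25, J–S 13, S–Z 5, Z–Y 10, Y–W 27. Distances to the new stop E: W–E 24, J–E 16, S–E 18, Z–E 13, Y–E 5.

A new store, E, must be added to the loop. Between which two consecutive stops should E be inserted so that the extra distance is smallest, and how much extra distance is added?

Insertion cost between consecutive stops i–j is d(i,E) + d(E,j) − d(i,j):
  between W and J: 24 + 16 − 25 = 15
  between J and S: 16 + 18 − 13 = 21
  between S and Z: 18 + 13 − 5 = 26
  between Z and Y: 13 + 5 − 10 = 8
  between Y and W: 5 + 24 − 27 = 2
Cheapest insertion is between Y and W, adding 2.
New total = 80 + 2 = 82.

Minimum extra distance: 2 miles, inserting E between Y and W.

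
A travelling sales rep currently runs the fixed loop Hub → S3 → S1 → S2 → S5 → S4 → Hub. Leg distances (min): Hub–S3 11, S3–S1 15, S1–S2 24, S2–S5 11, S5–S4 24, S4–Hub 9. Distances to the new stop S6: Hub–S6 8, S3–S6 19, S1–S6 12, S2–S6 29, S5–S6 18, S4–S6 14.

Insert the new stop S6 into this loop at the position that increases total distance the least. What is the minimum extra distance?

Insertion cost between consecutive stops i–j is d(i,S6) + d(S6,j) − d(i,j):
  between Hub and S3: 8 + 19 − 11 = 16
  between S3 and S1: 19 + 12 − 15 = 16
  between S1 and S2: 12 + 29 − 24 = 17
  between S2 and S5: 29 + 18 − 11 = 36
  between S5 and S4: 18 + 14 − 24 = 8
  between S4 and Hub: 14 + 8 − 9 = 13
Cheapest insertion is between S5 and S4, adding 8.
New total = 94 + 8 = 102.

Adding 8 min by placing S6 on the S5–S4 leg.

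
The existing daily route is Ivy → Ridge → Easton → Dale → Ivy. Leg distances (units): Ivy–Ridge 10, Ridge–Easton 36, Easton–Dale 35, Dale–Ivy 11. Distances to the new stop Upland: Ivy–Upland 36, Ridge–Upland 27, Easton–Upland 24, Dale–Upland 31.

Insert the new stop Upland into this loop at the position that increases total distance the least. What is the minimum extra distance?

+15 — insert Upland between Ridge and Easton.

Insertion cost between consecutive stops i–j is d(i,Upland) + d(Upland,j) − d(i,j):
  between Ivy and Ridge: 36 + 27 − 10 = 53
  between Ridge and Easton: 27 + 24 − 36 = 15
  between Easton and Dale: 24 + 31 − 35 = 20
  between Dale and Ivy: 31 + 36 − 11 = 56
Cheapest insertion is between Ridge and Easton, adding 15.
New total = 92 + 15 = 107.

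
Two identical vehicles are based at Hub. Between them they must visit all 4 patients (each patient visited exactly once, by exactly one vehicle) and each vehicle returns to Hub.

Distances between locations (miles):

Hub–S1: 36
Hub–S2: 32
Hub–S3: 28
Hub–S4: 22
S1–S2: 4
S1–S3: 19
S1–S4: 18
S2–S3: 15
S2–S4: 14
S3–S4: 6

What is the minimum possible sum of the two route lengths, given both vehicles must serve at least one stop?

Minimum combined distance: 127 miles.

Try each way of splitting the stops between the two vehicles (each non-empty) and, for each split, find the best tour for each vehicle:
  {S1} + {S2, S3, S4}: 72 + 75 = 147
  {S2} + {S1, S3, S4}: 64 + 83 = 147
  {S1, S2} + {S3, S4}: 72 + 56 = 128
  {S3} + {S1, S2, S4}: 56 + 76 = 132
  {S1, S3} + {S2, S4}: 83 + 68 = 151
  {S2, S3} + {S1, S4}: 75 + 76 = 151
  … (7 splits in total)
  {S1, S2, S3} + {S4}: 83 + 44 = 127  ← best
Best: vehicle 1 Hub → S1 → S2 → S3 → Hub = 83; vehicle 2 Hub → S4 → Hub = 44; combined 127.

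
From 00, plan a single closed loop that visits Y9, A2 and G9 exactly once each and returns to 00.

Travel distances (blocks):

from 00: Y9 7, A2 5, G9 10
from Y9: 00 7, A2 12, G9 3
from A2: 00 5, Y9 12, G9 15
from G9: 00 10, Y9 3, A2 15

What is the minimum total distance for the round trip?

00 → Y9 → A2 → G9 → 00: 7+12+15+10 = 44
00 → Y9 → G9 → A2 → 00: 7+3+15+5 = 30
00 → A2 → Y9 → G9 → 00: 5+12+3+10 = 30
The minimum is 30.
One optimal route: 00 → Y9 → G9 → A2 → 00 (or its reverse).

Minimum total distance: 30 blocks.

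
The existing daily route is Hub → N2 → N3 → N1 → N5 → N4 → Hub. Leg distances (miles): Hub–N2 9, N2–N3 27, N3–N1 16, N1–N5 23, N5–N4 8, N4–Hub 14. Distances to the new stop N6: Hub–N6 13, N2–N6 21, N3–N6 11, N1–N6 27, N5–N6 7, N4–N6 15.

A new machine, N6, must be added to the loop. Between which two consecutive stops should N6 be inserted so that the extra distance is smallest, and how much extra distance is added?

Insertion cost between consecutive stops i–j is d(i,N6) + d(N6,j) − d(i,j):
  between Hub and N2: 13 + 21 − 9 = 25
  between N2 and N3: 21 + 11 − 27 = 5
  between N3 and N1: 11 + 27 − 16 = 22
  between N1 and N5: 27 + 7 − 23 = 11
  between N5 and N4: 7 + 15 − 8 = 14
  between N4 and Hub: 15 + 13 − 14 = 14
Cheapest insertion is between N2 and N3, adding 5.
New total = 97 + 5 = 102.

Minimum extra distance: 5 miles, inserting N6 between N2 and N3.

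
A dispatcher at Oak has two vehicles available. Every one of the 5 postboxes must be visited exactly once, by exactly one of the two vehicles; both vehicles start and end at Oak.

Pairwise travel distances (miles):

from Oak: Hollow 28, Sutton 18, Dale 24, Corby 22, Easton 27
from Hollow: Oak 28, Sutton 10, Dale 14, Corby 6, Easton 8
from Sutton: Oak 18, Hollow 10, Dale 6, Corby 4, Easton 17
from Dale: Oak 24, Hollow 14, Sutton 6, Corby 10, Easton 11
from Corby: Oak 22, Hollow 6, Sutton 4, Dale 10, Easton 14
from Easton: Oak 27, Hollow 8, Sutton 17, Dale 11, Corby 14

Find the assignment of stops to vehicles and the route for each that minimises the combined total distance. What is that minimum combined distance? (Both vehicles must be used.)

107 miles — the smallest possible combined total.

There are 2^4 − 1 = 15 ways to divide the 5 stops into two non-empty groups. For each, the best each vehicle can do is its own shortest tour through its group:
  {Hollow} + {Sutton, Dale, Corby, Easton}: 56 + 70 = 126
  {Sutton} + {Hollow, Dale, Corby, Easton}: 36 + 71 = 107
  {Hollow, Sutton} + {Dale, Corby, Easton}: 56 + 70 = 126
  {Dale} + {Hollow, Sutton, Corby, Easton}: 48 + 63 = 111
  {Hollow, Dale} + {Sutton, Corby, Easton}: 66 + 63 = 129
  {Sutton, Dale} + {Hollow, Corby, Easton}: 48 + 63 = 111
  … (15 splits in total)
Best: vehicle 1 Oak → Sutton → Oak = 36; vehicle 2 Oak → Dale → Easton → Hollow → Corby → Oak = 71; combined 107.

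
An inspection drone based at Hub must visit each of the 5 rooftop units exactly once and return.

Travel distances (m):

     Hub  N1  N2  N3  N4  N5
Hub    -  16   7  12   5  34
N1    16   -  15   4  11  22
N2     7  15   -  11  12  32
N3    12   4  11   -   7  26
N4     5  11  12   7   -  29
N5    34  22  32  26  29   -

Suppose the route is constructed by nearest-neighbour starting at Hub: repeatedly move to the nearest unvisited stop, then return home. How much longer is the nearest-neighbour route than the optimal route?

Excess over optimum: 20 m.

Hub: N4=5, N2=7, N3=12, N1=16, N5=34 ⇒ N4
N4: N3=7, N1=11, N2=12, N5=29 ⇒ N3
N3: N1=4, N2=11, N5=26 ⇒ N1
N1: N2=15, N5=22 ⇒ N2
N2: N5=32 ⇒ N5
NN route Hub → N4 → N3 → N1 → N2 → N5 → Hub costs 97.
Optimal: Hub → N2 → N5 → N1 → N3 → N4 → Hub costs 77 (by enumerating all 60 distinct tours).
Excess = 97 − 77 = 20.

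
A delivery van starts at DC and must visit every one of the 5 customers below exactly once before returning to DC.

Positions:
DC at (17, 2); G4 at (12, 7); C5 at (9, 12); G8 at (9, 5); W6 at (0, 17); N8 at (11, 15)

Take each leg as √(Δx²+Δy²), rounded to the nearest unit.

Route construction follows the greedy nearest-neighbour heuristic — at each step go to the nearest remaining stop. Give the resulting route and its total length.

Nearest-neighbour total = 56; route DC → G4 → G8 → C5 → N8 → W6 → DC.

DC → [G4:7 / G8:9 / C5:13 / N8:14 / W6:23] → G4 (7)
G4 → [G8:4 / C5:6 / N8:8 / W6:16] → G8 (4)
G8 → [C5:7 / N8:10 / W6:15] → C5 (7)
C5 → [N8:4 / W6:10] → N8 (4)
N8 → [W6:11] → W6 (11)
Return W6→DC: 23.
Total = 7 + 4 + 7 + 4 + 11 + 23 = 56.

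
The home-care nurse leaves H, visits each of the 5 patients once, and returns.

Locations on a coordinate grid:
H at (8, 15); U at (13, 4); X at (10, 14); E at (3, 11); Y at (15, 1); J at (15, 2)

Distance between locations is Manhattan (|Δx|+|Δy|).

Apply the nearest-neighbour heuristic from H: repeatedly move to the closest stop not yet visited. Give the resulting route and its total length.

56 along H → X → E → U → J → Y → H.

From H: distances to unvisited — X=3, E=9, U=16, J=20, Y=21. Nearest is X (3).
From X: distances to unvisited — E=10, U=13, J=17, Y=18. Nearest is E (10).
From E: distances to unvisited — U=17, J=21, Y=22. Nearest is U (17).
From U: distances to unvisited — J=4, Y=5. Nearest is J (4).
From J: distances to unvisited — Y=1. Nearest is Y (1).
Return Y→H: 21.
Total = 3 + 10 + 17 + 4 + 1 + 21 = 56.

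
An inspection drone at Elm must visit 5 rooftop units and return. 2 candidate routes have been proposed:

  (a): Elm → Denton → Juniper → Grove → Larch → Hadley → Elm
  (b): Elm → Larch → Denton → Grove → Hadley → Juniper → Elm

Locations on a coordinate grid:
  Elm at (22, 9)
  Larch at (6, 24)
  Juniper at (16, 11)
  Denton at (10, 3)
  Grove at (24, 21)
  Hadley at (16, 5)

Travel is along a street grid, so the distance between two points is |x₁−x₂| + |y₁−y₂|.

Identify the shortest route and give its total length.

Shortest is (a), total 110.

(a): 18 + 14 + 18 + 21 + 29 + 10 = 110
(b): 31 + 25 + 32 + 24 + 6 + 8 = 126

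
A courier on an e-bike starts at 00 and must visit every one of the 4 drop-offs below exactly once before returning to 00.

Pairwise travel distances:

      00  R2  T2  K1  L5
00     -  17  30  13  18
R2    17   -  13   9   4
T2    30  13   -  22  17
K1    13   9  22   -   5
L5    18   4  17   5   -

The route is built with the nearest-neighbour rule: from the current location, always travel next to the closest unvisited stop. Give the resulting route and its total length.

From 00: distances to unvisited — K1=13, R2=17, L5=18, T2=30. Nearest is K1 (13).
From K1: distances to unvisited — L5=5, R2=9, T2=22. Nearest is L5 (5).
From L5: distances to unvisited — R2=4, T2=17. Nearest is R2 (4).
From R2: distances to unvisited — T2=13. Nearest is T2 (13).
Return T2→00: 30.
Total = 13 + 5 + 4 + 13 + 30 = 65.

Total distance 65 via the nearest-neighbour route 00 → K1 → L5 → R2 → T2 → 00.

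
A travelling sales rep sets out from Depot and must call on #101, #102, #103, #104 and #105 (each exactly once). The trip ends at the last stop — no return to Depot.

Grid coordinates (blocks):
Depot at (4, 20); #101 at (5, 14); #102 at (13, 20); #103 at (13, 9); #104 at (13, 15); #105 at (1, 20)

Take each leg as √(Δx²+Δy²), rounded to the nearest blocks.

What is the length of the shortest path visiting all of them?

30 blocks — the minimum one-way total.

There are 5! = 120 possible orderings.
Depot→#101→#102→#103→#104→#105: 6+10+11+6+13 = 46
Depot→#101→#102→#103→#105→#104: 6+10+11+16+13 = 56
Depot→#101→#102→#104→#103→#105: 6+10+5+6+16 = 43
Depot→#101→#102→#104→#105→#103: 6+10+5+13+16 = 50
Depot→#101→#102→#105→#103→#104: 6+10+12+16+6 = 50
Depot→#101→#102→#105→#104→#103: 6+10+12+13+6 = 47
Depot→#101→#103→#102→#104→#105: 6+9+11+5+13 = 44
Depot→#101→#103→#102→#105→#104: 6+9+11+12+13 = 51
Depot→#101→#103→#104→#102→#105: 6+9+6+5+12 = 38
Depot→#101→#103→#104→#105→#102: 6+9+6+13+12 = 46
Depot→#101→#103→#105→#102→#104: 6+9+16+12+5 = 48
Depot→#101→#103→#105→#104→#102: 6+9+16+13+5 = 49
Depot→#101→#104→#102→#103→#105: 6+8+5+11+16 = 46
Depot→#101→#104→#102→#105→#103: 6+8+5+12+16 = 47
… (106 more)
Depot→#105→#101→#103→#104→#102: 3+7+9+6+5 = 30  ← best
The minimum is 30.
One shortest path: Depot → #105 → #101 → #103 → #104 → #102.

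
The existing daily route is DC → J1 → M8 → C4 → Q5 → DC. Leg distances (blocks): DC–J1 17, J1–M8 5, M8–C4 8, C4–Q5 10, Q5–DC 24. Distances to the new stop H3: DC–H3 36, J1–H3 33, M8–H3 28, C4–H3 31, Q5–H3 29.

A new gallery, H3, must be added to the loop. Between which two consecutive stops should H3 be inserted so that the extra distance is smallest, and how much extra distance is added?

Insertion cost between consecutive stops i–j is d(i,H3) + d(H3,j) − d(i,j):
  between DC and J1: 36 + 33 − 17 = 52
  between J1 and M8: 33 + 28 − 5 = 56
  between M8 and C4: 28 + 31 − 8 = 51
  between C4 and Q5: 31 + 29 − 10 = 50
  between Q5 and DC: 29 + 36 − 24 = 41
Cheapest insertion is between Q5 and DC, adding 41.
New total = 64 + 41 = 105.

Minimum extra distance: 41 blocks, inserting H3 between Q5 and DC.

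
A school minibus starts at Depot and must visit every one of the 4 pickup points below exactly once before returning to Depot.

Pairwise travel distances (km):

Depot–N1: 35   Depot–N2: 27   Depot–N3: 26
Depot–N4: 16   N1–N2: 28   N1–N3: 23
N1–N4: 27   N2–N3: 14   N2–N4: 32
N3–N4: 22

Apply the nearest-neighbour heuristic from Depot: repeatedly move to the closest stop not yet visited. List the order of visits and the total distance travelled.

Nearest-neighbour total = 115 km; route Depot → N4 → N3 → N2 → N1 → Depot.

From Depot: distances to unvisited — N4=16, N3=26, N2=27, N1=35. Nearest is N4 (16).
From N4: distances to unvisited — N3=22, N1=27, N2=32. Nearest is N3 (22).
From N3: distances to unvisited — N2=14, N1=23. Nearest is N2 (14).
From N2: distances to unvisited — N1=28. Nearest is N1 (28).
Return N1→Depot: 35.
Total = 16 + 22 + 14 + 28 + 35 = 115.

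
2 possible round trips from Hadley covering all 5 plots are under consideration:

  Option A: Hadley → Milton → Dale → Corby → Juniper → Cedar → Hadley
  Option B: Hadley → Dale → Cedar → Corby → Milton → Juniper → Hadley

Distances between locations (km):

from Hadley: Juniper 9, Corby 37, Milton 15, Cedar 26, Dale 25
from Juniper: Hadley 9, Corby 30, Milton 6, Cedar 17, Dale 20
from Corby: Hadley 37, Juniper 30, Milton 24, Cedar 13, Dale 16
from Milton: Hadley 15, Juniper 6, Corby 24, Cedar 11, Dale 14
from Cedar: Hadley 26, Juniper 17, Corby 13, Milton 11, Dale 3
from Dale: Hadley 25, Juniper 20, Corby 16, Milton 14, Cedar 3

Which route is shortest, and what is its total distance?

Option A: 15 + 14 + 16 + 30 + 17 + 26 = 118
Option B: 25 + 3 + 13 + 24 + 6 + 9 = 80

Shortest is Option B, total 80 km.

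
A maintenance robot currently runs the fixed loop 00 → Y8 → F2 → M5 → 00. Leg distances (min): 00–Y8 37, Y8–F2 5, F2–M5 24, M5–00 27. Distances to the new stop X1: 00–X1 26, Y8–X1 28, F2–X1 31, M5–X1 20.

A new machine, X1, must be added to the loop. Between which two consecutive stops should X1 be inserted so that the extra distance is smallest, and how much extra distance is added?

+17 min — insert X1 between 00 and Y8.

Insertion cost between consecutive stops i–j is d(i,X1) + d(X1,j) − d(i,j):
  between 00 and Y8: 26 + 28 − 37 = 17
  between Y8 and F2: 28 + 31 − 5 = 54
  between F2 and M5: 31 + 20 − 24 = 27
  between M5 and 00: 20 + 26 − 27 = 19
Cheapest insertion is between 00 and Y8, adding 17.
New total = 93 + 17 = 110.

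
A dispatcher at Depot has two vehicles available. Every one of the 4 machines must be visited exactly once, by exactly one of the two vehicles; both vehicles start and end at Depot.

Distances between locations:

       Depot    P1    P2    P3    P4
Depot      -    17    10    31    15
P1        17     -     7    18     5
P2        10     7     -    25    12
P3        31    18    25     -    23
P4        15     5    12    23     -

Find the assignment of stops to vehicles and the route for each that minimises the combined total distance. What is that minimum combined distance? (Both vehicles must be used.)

Check every non-empty split of the stops between the two vehicles; for each half take its own optimal tour:
  {P1} + {P2, P3, P4}: 34 + 73 = 107
  {P2} + {P1, P3, P4}: 20 + 69 = 89
  {P1, P2} + {P3, P4}: 34 + 69 = 103
  {P3} + {P1, P2, P4}: 62 + 37 = 99
  {P1, P3} + {P2, P4}: 66 + 37 = 103
  {P2, P3} + {P1, P4}: 66 + 37 = 103
  … (7 splits in total)
Best: vehicle 1 Depot → P2 → Depot = 20; vehicle 2 Depot → P3 → P1 → P4 → Depot = 69; combined 89.

89 — the smallest possible combined total.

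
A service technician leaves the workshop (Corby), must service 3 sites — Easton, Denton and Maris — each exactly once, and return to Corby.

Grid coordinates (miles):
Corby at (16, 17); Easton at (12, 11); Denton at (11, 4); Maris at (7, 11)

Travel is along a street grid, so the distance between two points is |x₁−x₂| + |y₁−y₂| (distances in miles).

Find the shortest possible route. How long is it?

Minimum total distance: 44 miles.

Corby-Easton-Denton-Maris-Corby: 10+8+11+15 = 44
Corby-Easton-Maris-Denton-Corby: 10+5+11+18 = 44
Corby-Denton-Easton-Maris-Corby: 18+8+5+15 = 46
The minimum is 44.
One optimal route: Corby → Easton → Denton → Maris → Corby (or its reverse).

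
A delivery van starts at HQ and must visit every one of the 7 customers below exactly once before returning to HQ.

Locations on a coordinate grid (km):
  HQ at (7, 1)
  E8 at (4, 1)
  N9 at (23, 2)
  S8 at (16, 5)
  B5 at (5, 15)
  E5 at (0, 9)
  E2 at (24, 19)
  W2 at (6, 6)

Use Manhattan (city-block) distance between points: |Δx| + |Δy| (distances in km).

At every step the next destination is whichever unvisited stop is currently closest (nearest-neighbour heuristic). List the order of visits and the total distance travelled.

114 km along HQ → E8 → W2 → E5 → B5 → S8 → N9 → E2 → HQ.

From HQ: distances to unvisited — E8=3, W2=6, S8=13, E5=15, B5=16, N9=17, E2=35. Nearest is E8 (3).
From E8: distances to unvisited — W2=7, E5=12, B5=15, S8=16, N9=20, E2=38. Nearest is W2 (7).
From W2: distances to unvisited — E5=9, B5=10, S8=11, N9=21, E2=31. Nearest is E5 (9).
From E5: distances to unvisited — B5=11, S8=20, N9=30, E2=34. Nearest is B5 (11).
From B5: distances to unvisited — S8=21, E2=23, N9=31. Nearest is S8 (21).
From S8: distances to unvisited — N9=10, E2=22. Nearest is N9 (10).
From N9: distances to unvisited — E2=18. Nearest is E2 (18).
Return E2→HQ: 35.
Total = 3 + 7 + 9 + 11 + 21 + 10 + 18 + 35 = 114.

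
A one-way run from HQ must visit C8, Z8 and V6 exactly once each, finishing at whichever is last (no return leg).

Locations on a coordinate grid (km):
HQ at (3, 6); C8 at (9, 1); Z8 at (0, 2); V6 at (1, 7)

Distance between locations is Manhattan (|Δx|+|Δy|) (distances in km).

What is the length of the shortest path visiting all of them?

There are 3! = 6 possible orderings.
HQ - C8 - Z8 - V6: 11+10+6 = 27
HQ - C8 - V6 - Z8: 11+14+6 = 31
HQ - Z8 - C8 - V6: 7+10+14 = 31
HQ - Z8 - V6 - C8: 7+6+14 = 27
HQ - V6 - C8 - Z8: 3+14+10 = 27
HQ - V6 - Z8 - C8: 3+6+10 = 19
The minimum is 19.
One shortest path: HQ → V6 → Z8 → C8.

Minimum one-way distance = 19 km.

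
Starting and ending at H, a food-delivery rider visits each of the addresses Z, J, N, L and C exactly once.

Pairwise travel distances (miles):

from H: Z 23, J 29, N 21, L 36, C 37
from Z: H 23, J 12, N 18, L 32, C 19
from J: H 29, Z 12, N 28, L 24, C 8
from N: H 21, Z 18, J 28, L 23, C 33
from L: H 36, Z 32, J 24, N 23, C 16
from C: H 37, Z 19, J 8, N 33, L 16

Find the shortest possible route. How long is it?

103 miles — the shortest possible round trip.

With 5 stops there are 5!/2 = 60 distinct round trips (a route and its reverse cost the same).
H-Z-J-N-L-C-H: 23+12+28+23+16+37 = 139
H-Z-J-N-C-L-H: 23+12+28+33+16+36 = 148
H-Z-J-L-N-C-H: 23+12+24+23+33+37 = 152
H-Z-J-L-C-N-H: 23+12+24+16+33+21 = 129
H-Z-J-C-N-L-H: 23+12+8+33+23+36 = 135
H-Z-J-C-L-N-H: 23+12+8+16+23+21 = 103
H-Z-N-J-L-C-H: 23+18+28+24+16+37 = 146
H-Z-N-J-C-L-H: 23+18+28+8+16+36 = 129
H-Z-N-L-J-C-H: 23+18+23+24+8+37 = 133
H-Z-N-L-C-J-H: 23+18+23+16+8+29 = 117
H-Z-N-C-J-L-H: 23+18+33+8+24+36 = 142
H-Z-N-C-L-J-H: 23+18+33+16+24+29 = 143
H-Z-L-J-N-C-H: 23+32+24+28+33+37 = 177
H-Z-L-J-C-N-H: 23+32+24+8+33+21 = 141
… (46 more)
The minimum is 103.
One optimal route: H → Z → J → C → L → N → H (or its reverse).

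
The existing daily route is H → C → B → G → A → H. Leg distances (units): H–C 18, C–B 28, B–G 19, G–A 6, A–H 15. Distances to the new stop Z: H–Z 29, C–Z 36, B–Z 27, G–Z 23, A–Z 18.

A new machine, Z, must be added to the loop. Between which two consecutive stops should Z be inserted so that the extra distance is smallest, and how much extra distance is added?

Adding 31 by placing Z on the B–G leg.

Insertion cost between consecutive stops i–j is d(i,Z) + d(Z,j) − d(i,j):
  between H and C: 29 + 36 − 18 = 47
  between C and B: 36 + 27 − 28 = 35
  between B and G: 27 + 23 − 19 = 31
  between G and A: 23 + 18 − 6 = 35
  between A and H: 18 + 29 − 15 = 32
Cheapest insertion is between B and G, adding 31.
New total = 86 + 31 = 117.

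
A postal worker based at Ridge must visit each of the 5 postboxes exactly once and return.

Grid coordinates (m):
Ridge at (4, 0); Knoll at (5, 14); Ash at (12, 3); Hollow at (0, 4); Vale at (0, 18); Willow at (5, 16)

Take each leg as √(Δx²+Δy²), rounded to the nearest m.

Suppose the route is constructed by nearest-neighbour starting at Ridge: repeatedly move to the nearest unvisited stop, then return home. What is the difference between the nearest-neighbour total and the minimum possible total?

Ridge: Hollow=6, Ash=9, Knoll=14, Willow=16, Vale=18 ⇒ Hollow
Hollow: Knoll=11, Ash=12, Willow=13, Vale=14 ⇒ Knoll
Knoll: Willow=2, Vale=6, Ash=13 ⇒ Willow
Willow: Vale=5, Ash=15 ⇒ Vale
Vale: Ash=19 ⇒ Ash
NN route Ridge → Hollow → Knoll → Willow → Vale → Ash → Ridge costs 52.
Optimal: Ridge → Ash → Knoll → Willow → Vale → Hollow → Ridge costs 49 (by enumerating all 60 distinct tours).
Excess = 52 − 49 = 3.

3 m longer than the optimal tour.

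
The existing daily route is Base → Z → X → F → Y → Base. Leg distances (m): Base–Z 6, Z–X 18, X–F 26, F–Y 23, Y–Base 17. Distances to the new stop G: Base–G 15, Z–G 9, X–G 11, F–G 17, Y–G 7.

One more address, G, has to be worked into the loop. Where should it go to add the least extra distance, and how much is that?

+1 m — insert G between F and Y.

Insertion cost between consecutive stops i–j is d(i,G) + d(G,j) − d(i,j):
  between Base and Z: 15 + 9 − 6 = 18
  between Z and X: 9 + 11 − 18 = 2
  between X and F: 11 + 17 − 26 = 2
  between F and Y: 17 + 7 − 23 = 1
  between Y and Base: 7 + 15 − 17 = 5
Cheapest insertion is between F and Y, adding 1.
New total = 90 + 1 = 91.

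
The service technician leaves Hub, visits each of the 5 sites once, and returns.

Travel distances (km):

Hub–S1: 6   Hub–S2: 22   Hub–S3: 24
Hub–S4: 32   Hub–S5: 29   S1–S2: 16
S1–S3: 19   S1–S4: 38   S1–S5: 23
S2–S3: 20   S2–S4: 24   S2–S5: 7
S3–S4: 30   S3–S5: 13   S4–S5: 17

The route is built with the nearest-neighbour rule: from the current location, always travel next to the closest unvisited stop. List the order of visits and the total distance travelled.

Nearest-neighbour total = 104 km; route Hub → S1 → S2 → S5 → S3 → S4 → Hub.

At Hub the remaining stops are S1 6, S2 22, S3 24, S5 29, S4 32; go to S1.
At S1 the remaining stops are S2 16, S3 19, S5 23, S4 38; go to S2.
At S2 the remaining stops are S5 7, S3 20, S4 24; go to S5.
At S5 the remaining stops are S3 13, S4 17; go to S3.
At S3 the remaining stops are S4 30; go to S4.
Return S4→Hub: 32.
Total = 6 + 16 + 7 + 13 + 30 + 32 = 104.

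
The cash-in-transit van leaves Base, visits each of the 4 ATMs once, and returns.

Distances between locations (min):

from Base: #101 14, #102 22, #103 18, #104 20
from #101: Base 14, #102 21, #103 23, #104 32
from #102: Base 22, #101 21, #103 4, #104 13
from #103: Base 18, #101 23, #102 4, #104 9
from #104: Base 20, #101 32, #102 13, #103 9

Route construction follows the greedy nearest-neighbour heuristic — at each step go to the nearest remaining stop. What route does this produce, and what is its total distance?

Base → [#101:14 / #103:18 / #104:20 / #102:22] → #101 (14)
#101 → [#102:21 / #103:23 / #104:32] → #102 (21)
#102 → [#103:4 / #104:13] → #103 (4)
#103 → [#104:9] → #104 (9)
Return #104→Base: 20.
Total = 14 + 21 + 4 + 9 + 20 = 68.

68 min along Base → #101 → #102 → #103 → #104 → Base.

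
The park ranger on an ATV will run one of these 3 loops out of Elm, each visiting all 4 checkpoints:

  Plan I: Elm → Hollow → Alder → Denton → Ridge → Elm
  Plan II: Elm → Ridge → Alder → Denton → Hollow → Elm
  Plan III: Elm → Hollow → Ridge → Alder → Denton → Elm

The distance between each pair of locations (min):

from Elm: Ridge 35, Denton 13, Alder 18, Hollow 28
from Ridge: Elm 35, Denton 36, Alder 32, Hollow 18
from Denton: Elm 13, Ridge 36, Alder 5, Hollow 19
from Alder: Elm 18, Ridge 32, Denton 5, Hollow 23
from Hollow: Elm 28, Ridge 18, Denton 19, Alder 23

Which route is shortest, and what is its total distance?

96 min — Plan III is the shortest.

Plan I: 28 + 23 + 5 + 36 + 35 = 127
Plan II: 35 + 32 + 5 + 19 + 28 = 119
Plan III: 28 + 18 + 32 + 5 + 13 = 96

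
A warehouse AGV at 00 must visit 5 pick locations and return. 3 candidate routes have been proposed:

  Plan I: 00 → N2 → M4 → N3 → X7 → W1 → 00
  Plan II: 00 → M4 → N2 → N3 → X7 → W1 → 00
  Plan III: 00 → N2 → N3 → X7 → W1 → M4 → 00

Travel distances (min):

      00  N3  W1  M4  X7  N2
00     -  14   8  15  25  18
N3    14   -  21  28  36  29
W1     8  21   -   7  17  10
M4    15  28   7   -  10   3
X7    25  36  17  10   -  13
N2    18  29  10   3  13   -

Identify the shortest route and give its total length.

Plan I: 18 + 3 + 28 + 36 + 17 + 8 = 110
Plan II: 15 + 3 + 29 + 36 + 17 + 8 = 108
Plan III: 18 + 29 + 36 + 17 + 7 + 15 = 122

108 min — Plan II is the shortest.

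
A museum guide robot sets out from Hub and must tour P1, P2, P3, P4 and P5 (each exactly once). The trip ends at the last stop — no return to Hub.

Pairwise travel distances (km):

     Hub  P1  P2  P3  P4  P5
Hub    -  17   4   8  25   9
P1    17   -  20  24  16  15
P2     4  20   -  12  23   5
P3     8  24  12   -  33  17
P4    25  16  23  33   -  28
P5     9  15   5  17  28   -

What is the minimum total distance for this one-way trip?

There are 5! = 120 possible orderings.
Hub - P1 - P2 - P3 - P4 - P5: 17+20+12+33+28 = 110
Hub - P1 - P2 - P3 - P5 - P4: 17+20+12+17+28 = 94
Hub - P1 - P2 - P4 - P3 - P5: 17+20+23+33+17 = 110
Hub - P1 - P2 - P4 - P5 - P3: 17+20+23+28+17 = 105
Hub - P1 - P2 - P5 - P3 - P4: 17+20+5+17+33 = 92
Hub - P1 - P2 - P5 - P4 - P3: 17+20+5+28+33 = 103
Hub - P1 - P3 - P2 - P4 - P5: 17+24+12+23+28 = 104
Hub - P1 - P3 - P2 - P5 - P4: 17+24+12+5+28 = 86
Hub - P1 - P3 - P4 - P2 - P5: 17+24+33+23+5 = 102
Hub - P1 - P3 - P4 - P5 - P2: 17+24+33+28+5 = 107
Hub - P1 - P3 - P5 - P2 - P4: 17+24+17+5+23 = 86
Hub - P1 - P3 - P5 - P4 - P2: 17+24+17+28+23 = 109
Hub - P1 - P4 - P2 - P3 - P5: 17+16+23+12+17 = 85
Hub - P1 - P4 - P2 - P5 - P3: 17+16+23+5+17 = 78
… (106 more)
Hub - P3 - P2 - P5 - P1 - P4: 8+12+5+15+16 = 56  ← best
The minimum is 56.
One shortest path: Hub → P3 → P2 → P5 → P1 → P4.

Minimum one-way distance = 56 km.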